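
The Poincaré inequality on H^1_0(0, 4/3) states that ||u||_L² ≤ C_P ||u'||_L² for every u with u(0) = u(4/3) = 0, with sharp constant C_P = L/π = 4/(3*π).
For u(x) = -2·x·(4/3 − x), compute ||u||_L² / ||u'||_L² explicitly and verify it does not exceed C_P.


||u||_L² / ||u'||_L² = 2*sqrt(10)/15 < C_P = 4/(3*π).

u(x) = -2·x·(4/3 − x), so u'(x) = 4*x - 8/3.
u(x) = -2·x·(4/3 − x) vanishes at x = 0 and x = 4/3, so u ∈ H^1_0(0, 4/3). Differentiate via the product rule and integrate the resulting polynomials term by term.
  ∫_0^4/3 u² dx = ∫_0^4/3 (4*x^4 - 32*x^3/3 + 64*x^2/9) dx. Term by term:
    ∫_0^4/3 4*x^4 dx = 4096/1215;  ∫_0^4/3 -32*x^3/3 dx = -2048/243;  ∫_0^4/3 64*x^2/9 dx = 4096/729.
  Sum: 4096/1215 − 2048/243 + 4096/729 = 2048/3645.
  ∫_0^4/3 (u')² dx = ∫_0^4/3 (16*x^2 - 64*x/3 + 64/9) dx. Term by term:
    ∫_0^4/3 16*x^2 dx = 1024/81;  ∫_0^4/3 -64*x/3 dx = -512/27;  ∫_0^4/3 64/9 dx = 256/27.
  Sum: 1024/81 − 512/27 + 256/27 = 256/81.
∫_0^4/3 u² dx = 2048/3645, so ||u||_L² = 32*sqrt(10)/135.
∫_0^4/3 (u')² dx = 256/81, so ||u'||_L² = 16/9.
Ratio ||u||_L² / ||u'||_L² = 2*sqrt(10)/15.
Sharp Poincaré constant on H^1_0(0, 4/3) is C_P = L/π = 4/(3*π), achieved by sin(3*π/4·x).
A polynomial bump cannot attain the sharp Poincaré constant (only the first sine eigenfunction does), so the ratio is strictly less than C_P, consistent with ||u||_L² ≤ C_P ||u'||_L².


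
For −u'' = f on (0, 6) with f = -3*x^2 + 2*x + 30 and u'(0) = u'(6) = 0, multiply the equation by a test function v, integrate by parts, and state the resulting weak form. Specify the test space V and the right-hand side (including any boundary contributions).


V = H^1(0, 6) (no boundary constraint on v; u is determined up to an additive constant); weak form: ∫_0^6 u'v' dx = ∫_0^6 (-3*x^2 + 2*x + 30) v dx for all v ∈ V.

Multiply both sides by a test function v and integrate from 0 to 6:
  ∫_0^6 −u''(x) v(x) dx = ∫_0^6 f(x) v(x) dx.
Integrate the LHS by parts once:
  ∫_0^6 −u'' v dx = −[u'(x) v(x)]_0^6 + ∫_0^6 u'(x) v'(x) dx.
Thus ∫_0^6 u'(x) v'(x) dx = ∫_0^6 f(x) v(x) dx + [u'(x) v(x)]_0^6.
Choose V so that boundary terms are either known or forced to vanish.
u has homogeneous Neumann: u'(0) = u'(6) = 0. So [u' v]_0^6 = 0·v(6) − 0·v(0) = 0 for any v; take V = H^1(0, 6).
Weak formulation: find u (satisfying any essential BC) such that ∫_0^6 u'(x) v'(x) dx = ∫_0^6 f v dx for all v ∈ V (homogeneous Neumann, so boundary terms vanish).
Substituting f(x) = -3*x^2 + 2*x + 30, the right-hand side is ∫_0^6 (-3*x^2 + 2*x + 30) v dx.
Compatibility check (pure Neumann): taking v ≡ 1 ∈ V gives 0 = ∫_0^6 f dx + (0) − (0), i.e. ∫_0^6 f dx must equal u'(0) − u'(6) = 0. Indeed ∫_0^6 (-3*x^2 + 2*x + 30) dx = 0, so the data are compatible. The solution is then unique only up to an additive constant (fix it e.g. by requiring ∫_0^6 u dx = 0).


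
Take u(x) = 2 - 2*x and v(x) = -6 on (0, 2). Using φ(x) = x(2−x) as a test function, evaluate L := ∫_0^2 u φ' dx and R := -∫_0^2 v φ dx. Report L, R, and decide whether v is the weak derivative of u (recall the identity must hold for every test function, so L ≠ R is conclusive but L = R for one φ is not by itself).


LHS = 8/3, RHS = 8. No, v is not the weak derivative of u.

u(x) = 2 - 2*x, classical derivative u'(x) = -2.
φ(x) = x(2−x), so φ'(x) = 2 - 2*x.
Note φ(0) = φ(2) = 0, so the boundary term u·φ vanishes.
LHS = ∫_0^2 u(x) φ'(x) dx = ∫_0^2 (4*x^2 - 8*x + 4) dx. Term by term:
  ∫_0^2 4*x^2 dx = 32/3;  ∫_0^2 -8*x dx = -16;  ∫_0^2 4 dx = 8.
Sum: 32/3 − 16 + 8 = 8/3.
So LHS = 8/3.
∫_0^2 v(x) φ(x) dx = ∫_0^2 (6*x^2 - 12*x) dx. Term by term:
  ∫_0^2 6*x^2 dx = 16;  ∫_0^2 -12*x dx = -24.
Sum: 16 − 24 = -8.
So RHS = -∫_0^2 v(x) φ(x) dx = 8.
LHS − RHS = -16/3 ≠ 0, so the identity fails.
(For a valid weak derivative the identity must hold for EVERY test function, in particular this one. The failure shows v is NOT the weak derivative of u.)
Correct weak derivative would be u'(x) = -2.


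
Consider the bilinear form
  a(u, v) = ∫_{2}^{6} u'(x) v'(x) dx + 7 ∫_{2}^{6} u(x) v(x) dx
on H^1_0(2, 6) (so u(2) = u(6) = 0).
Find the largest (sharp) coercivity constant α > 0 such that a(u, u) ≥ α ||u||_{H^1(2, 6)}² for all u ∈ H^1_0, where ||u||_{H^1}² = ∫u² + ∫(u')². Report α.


α = 1

Coercivity of a(·,·) on H^1_0(2, 6) means a(u, u) ≥ α ||u||_{H^1}² for every u ∈ H^1_0.
The interval has length L = 4, and Poincaré/coercivity depend only on L. Here a(u, u) = ∫(u')² + (7)·∫u².
Here c = 7 ≥ 1, so a(u,u) = ∫(u')² + c∫u² ≥ ∫(u')² + ∫u² = ||u||_{H^1}², i.e. α = 1 works. No larger α is possible: a(u,u) ≥ α||u||_{H^1}² means (1−α)∫(u')² ≥ (α−c)∫u², and for the modes u_n = sin(nπ(x−x₀)/L) (x₀ the left endpoint) one has ∫u_n²/∫(u_n')² = (L/(nπ))² → 0, so a(u_n,u_n)/||u_n||_{H^1}² → 1. Hence the optimal constant is α = 1.
Therefore α = 1.


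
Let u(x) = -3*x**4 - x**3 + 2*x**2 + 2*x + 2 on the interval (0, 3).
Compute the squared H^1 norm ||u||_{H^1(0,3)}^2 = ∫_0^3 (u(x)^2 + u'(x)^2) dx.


||u||_{H^1}^2 = 1340967/20

The H^1 norm (squared) on an interval (0, L) is
  ||u||_{H^1}^2 = ∫_0^L u(x)^2 dx + ∫_0^L u'(x)^2 dx.
Compute u'(x) = -12*x**3 - 3*x**2 + 4*x + 2.
Then u(x)^2 = 9*x**8 + 6*x**7 - 11*x**6 - 16*x**5 - 12*x**4 + 4*x**3 + 12*x**2 + 8*x + 4 and u'(x)^2 = 144*x**6 + 72*x**5 - 87*x**4 - 72*x**3 + 4*x**2 + 16*x + 4.
Integrate each monomial from 0 to 3 using ∫_0^3 c·x^n dx = c·3^(n+1)/(n+1):
  ∫_0^3 u(x)^2 dx = ∫_0^3 (9*x^8 + 6*x^7 - 11*x^6 - 16*x^5 - 12*x^4 + 4*x^3 + 12*x^2 + 8*x + 4) dx. Term by term:
    ∫_0^3 9*x^8 dx = 19683;  ∫_0^3 6*x^7 dx = 19683/4;  ∫_0^3 -11*x^6 dx = -24057/7;
    ∫_0^3 -16*x^5 dx = -1944;  ∫_0^3 -12*x^4 dx = -2916/5;  ∫_0^3 4*x^3 dx = 81;
    ∫_0^3 12*x^2 dx = 108;  ∫_0^3 8*x dx = 36;  ∫_0^3 4 dx = 12.
  Sum: 19683 + 19683/4 − 24057/7 − 1944 − 2916/5 + 81 + 108 + 36 + 12 = 2642757/140.
  ∫_0^3 u'(x)^2 dx = ∫_0^3 (144*x^6 + 72*x^5 - 87*x^4 - 72*x^3 + 4*x^2 + 16*x + 4) dx. Term by term:
    ∫_0^3 144*x^6 dx = 314928/7;  ∫_0^3 72*x^5 dx = 8748;  ∫_0^3 -87*x^4 dx = -21141/5;
    ∫_0^3 -72*x^3 dx = -1458;  ∫_0^3 4*x^2 dx = 36;  ∫_0^3 16*x dx = 72;
    ∫_0^3 4 dx = 12.
  Sum: 314928/7 + 8748 − 21141/5 − 1458 + 36 + 72 + 12 = 1686003/35.
Adding: ||u||_{H^1}^2 = 2642757/140 + 1686003/35 = 1340967/20.


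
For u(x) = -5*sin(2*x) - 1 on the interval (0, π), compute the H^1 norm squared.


||u||_{H^1(0,π)}^2 = 127*π/2

u'(x) = -10*cos(2*x).
Expand u² and (u')² and integrate term by term on (0, π), using: for integers n ≥ 1, ∫_0^π sin²(nx) dx = ∫_0^π cos²(nx) dx = π/2; for n ≠ n', ∫_0^π sin(nx)sin(n'x) dx = ∫_0^π cos(nx)cos(n'x) dx = 0; and by product-to-sum, ∫_0^π sin(nx)cos(n'x) dx = ½∫_0^π [sin((n+n')x) + sin((n−n')x)] dx, which is 0 when n+n' is even and 2n/(n²−n'²) when n+n' is odd (it need not vanish on (0, π)). For the constant mode: ∫_0^π 1 dx = π, ∫_0^π cos(nx) dx = 0, ∫_0^π sin(nx) dx = (1−(−1)^n)/n.
  u² squared terms: (-1)²·∫1 dx = 1·π = π;  (-5)²·∫sin(2x)² dx = 25·π/2 = 25*π/2.
  u² cross terms: 2·(-1)·(-5)·∫1·sin(2x) dx = 10·(0) = 0.
  So ∫_0^π u² dx = π + 25*π/2 + 0 = 27*π/2.
  (u')² squared terms: (-10)²·∫cos(2x)² dx = 100·π/2 = 50*π.
  So ∫_0^π (u')² dx = 50*π.
||u||_{H^1}^2 = (27*π/2) + (50*π) = 127*π/2.


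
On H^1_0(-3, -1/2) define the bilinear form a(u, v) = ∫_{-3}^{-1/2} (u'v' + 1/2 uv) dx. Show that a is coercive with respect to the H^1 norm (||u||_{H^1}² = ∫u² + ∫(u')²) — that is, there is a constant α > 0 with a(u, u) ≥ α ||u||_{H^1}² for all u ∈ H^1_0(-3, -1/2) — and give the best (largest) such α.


α = (25 + 8*π^2)/(2*(25 + 4*π^2))

Coercivity of a(·,·) on H^1_0(-3, -1/2) means a(u, u) ≥ α ||u||_{H^1}² for every u ∈ H^1_0.
The interval has length L = 5/2, and Poincaré/coercivity depend only on L. Here a(u, u) = ∫(u')² + (1/2)·∫u².
Here 0 < c = 1/2 < 1. The condition a(u,u) ≥ α||u||_{H^1}² reads (1−α)∫(u')² ≥ (α−c)∫u². Any admissible α is ≤ 1 (rapidly oscillating u have ∫u²/∫(u')² → 0), and α = 1 would force 0 ≥ (1−c)∫u², impossible since c < 1; so 1−α > 0. By the sharp Poincaré inequality on H^1_0 of an interval of length L, ∫(u')² ≥ (π/L)²∫u² with equality for the first sine mode sin(π(x−x₀)/L) (x₀ the left endpoint), so the inequality holds for all u iff (1−α)(π/L)² ≥ α − c, i.e. α ≤ ((π/L)² + c)/((π/L)² + 1) = (1 + c(L/π)²)/(1 + (L/π)²). With (π/L)² = 4*π^2/25 and c = 1/2, the largest admissible constant is α = ((π/L)² + c)/((π/L)² + 1).
Simplifying, α = (25 + 8*π^2)/(2*(25 + 4*π^2)).


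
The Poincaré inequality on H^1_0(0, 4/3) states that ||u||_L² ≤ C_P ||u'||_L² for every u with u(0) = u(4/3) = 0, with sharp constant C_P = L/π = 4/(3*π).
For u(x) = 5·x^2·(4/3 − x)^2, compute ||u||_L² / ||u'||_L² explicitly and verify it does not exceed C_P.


||u||_L² / ||u'||_L² = 2*sqrt(3)/9 < C_P = 4/(3*π).

u(x) = 5·x^2·(4/3 − x)^2, so u'(x) = 20*x*(3*x - 4)*(3*x - 2)/9.
u(x) = 5·x^2·(4/3 − x)^2 vanishes at x = 0 and x = 4/3, so u ∈ H^1_0(0, 4/3). Differentiate via the product rule and integrate the resulting polynomials term by term.
  ∫_0^4/3 u² dx = ∫_0^4/3 (25*x^8 - 400*x^7/3 + 800*x^6/3 - 6400*x^5/27 + 6400*x^4/81) dx. Term by term:
    ∫_0^4/3 25*x^8 dx = 6553600/177147;  ∫_0^4/3 -400*x^7/3 dx = -3276800/19683;  ∫_0^4/3 800*x^6/3 dx = 13107200/45927;
    ∫_0^4/3 -6400*x^5/27 dx = -13107200/59049;  ∫_0^4/3 6400*x^4/81 dx = 1310720/19683.
  Sum: 6553600/177147 − 3276800/19683 + 13107200/45927 − 13107200/59049 + 1310720/19683 = 655360/1240029.
  ∫_0^4/3 (u')² dx = ∫_0^4/3 (400*x^6 - 1600*x^5 + 20800*x^4/9 - 12800*x^3/9 + 25600*x^2/81) dx. Term by term:
    ∫_0^4/3 400*x^6 dx = 6553600/15309;  ∫_0^4/3 -1600*x^5 dx = -3276800/2187;  ∫_0^4/3 20800*x^4/9 dx = 4259840/2187;
    ∫_0^4/3 -12800*x^3/9 dx = -819200/729;  ∫_0^4/3 25600*x^2/81 dx = 1638400/6561.
  Sum: 6553600/15309 − 3276800/2187 + 4259840/2187 − 819200/729 + 1638400/6561 = 163840/45927.
∫_0^4/3 u² dx = 655360/1240029, so ||u||_L² = 256*sqrt(210)/5103.
∫_0^4/3 (u')² dx = 163840/45927, so ||u'||_L² = 128*sqrt(70)/567.
Ratio ||u||_L² / ||u'||_L² = 2*sqrt(3)/9.
Sharp Poincaré constant on H^1_0(0, 4/3) is C_P = L/π = 4/(3*π), achieved by sin(3*π/4·x).
A polynomial bump cannot attain the sharp Poincaré constant (only the first sine eigenfunction does), so the ratio is strictly less than C_P, consistent with ||u||_L² ≤ C_P ||u'||_L².


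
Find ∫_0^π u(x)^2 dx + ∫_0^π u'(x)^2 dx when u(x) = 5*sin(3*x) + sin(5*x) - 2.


||u||_{H^1(0,π)}^2 = -224/15 + 142*π

u'(x) = 15*cos(3*x) + 5*cos(5*x).
Expand u² and (u')² and integrate term by term on (0, π), using: for integers n ≥ 1, ∫_0^π sin²(nx) dx = ∫_0^π cos²(nx) dx = π/2; for n ≠ n', ∫_0^π sin(nx)sin(n'x) dx = ∫_0^π cos(nx)cos(n'x) dx = 0; and by product-to-sum, ∫_0^π sin(nx)cos(n'x) dx = ½∫_0^π [sin((n+n')x) + sin((n−n')x)] dx, which is 0 when n+n' is even and 2n/(n²−n'²) when n+n' is odd (it need not vanish on (0, π)). For the constant mode: ∫_0^π 1 dx = π, ∫_0^π cos(nx) dx = 0, ∫_0^π sin(nx) dx = (1−(−1)^n)/n.
  u² squared terms: (-2)²·∫1 dx = 4·π = 4*π;  (5)²·∫sin(3x)² dx = 25·π/2 = 25*π/2;  (1)²·∫sin(5x)² dx = 1·π/2 = π/2.
  u² cross terms: 2·(-2)·(5)·∫1·sin(3x) dx = -20·(2/3) = -40/3;  2·(-2)·(1)·∫1·sin(5x) dx = -4·(2/5) = -8/5;  2·(5)·(1)·∫sin(3x)·sin(5x) dx = 10·(0) = 0.
  So ∫_0^π u² dx = 4*π + 25*π/2 + π/2 − 40/3 − 8/5 + 0 = -224/15 + 17*π.
  (u')² squared terms: (5)²·∫cos(5x)² dx = 25·π/2 = 25*π/2;  (15)²·∫cos(3x)² dx = 225·π/2 = 225*π/2.
  (u')² cross terms: 2·(5)·(15)·∫cos(5x)·cos(3x) dx = 150·(0) = 0.
  So ∫_0^π (u')² dx = 25*π/2 + 225*π/2 + 0 = 125*π.
||u||_{H^1}^2 = (-224/15 + 17*π) + (125*π) = -224/15 + 142*π.


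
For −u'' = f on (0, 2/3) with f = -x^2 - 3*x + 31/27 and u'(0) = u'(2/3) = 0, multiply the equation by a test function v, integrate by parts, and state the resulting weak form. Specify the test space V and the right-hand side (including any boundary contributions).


V = H^1(0, 2/3) (no boundary constraint on v; u is determined up to an additive constant); weak form: ∫_0^2/3 u'v' dx = ∫_0^2/3 (-x^2 - 3*x + 31/27) v dx for all v ∈ V.

Multiply both sides by a test function v and integrate from 0 to 2/3:
  ∫_0^2/3 −u''(x) v(x) dx = ∫_0^2/3 f(x) v(x) dx.
Integrate the LHS by parts once:
  ∫_0^2/3 −u'' v dx = −[u'(x) v(x)]_0^2/3 + ∫_0^2/3 u'(x) v'(x) dx.
Thus ∫_0^2/3 u'(x) v'(x) dx = ∫_0^2/3 f(x) v(x) dx + [u'(x) v(x)]_0^2/3.
Choose V so that boundary terms are either known or forced to vanish.
u has homogeneous Neumann: u'(0) = u'(2/3) = 0. So [u' v]_0^2/3 = 0·v(2/3) − 0·v(0) = 0 for any v; take V = H^1(0, 2/3).
Weak formulation: find u (satisfying any essential BC) such that ∫_0^2/3 u'(x) v'(x) dx = ∫_0^2/3 f v dx for all v ∈ V (homogeneous Neumann, so boundary terms vanish).
Substituting f(x) = -x^2 - 3*x + 31/27, the right-hand side is ∫_0^2/3 (-x^2 - 3*x + 31/27) v dx.
Compatibility check (pure Neumann): taking v ≡ 1 ∈ V gives 0 = ∫_0^2/3 f dx + (0) − (0), i.e. ∫_0^2/3 f dx must equal u'(0) − u'(2/3) = 0. Indeed ∫_0^2/3 (-x^2 - 3*x + 31/27) dx = 0, so the data are compatible. The solution is then unique only up to an additive constant (fix it e.g. by requiring ∫_0^2/3 u dx = 0).


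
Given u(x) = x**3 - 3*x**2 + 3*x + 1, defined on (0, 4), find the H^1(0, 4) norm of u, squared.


||u||_{H^1}^2 = 29672/35

The H^1 norm (squared) on an interval (0, L) is
  ||u||_{H^1}^2 = ∫_0^L u(x)^2 dx + ∫_0^L u'(x)^2 dx.
Compute u'(x) = 3*x**2 - 6*x + 3.
Then u(x)^2 = x**6 - 6*x**5 + 15*x**4 - 16*x**3 + 3*x**2 + 6*x + 1 and u'(x)^2 = 9*x**4 - 36*x**3 + 54*x**2 - 36*x + 9.
Integrate each monomial from 0 to 4 using ∫_0^4 c·x^n dx = c·4^(n+1)/(n+1):
  ∫_0^4 u(x)^2 dx = ∫_0^4 (x^6 - 6*x^5 + 15*x^4 - 16*x^3 + 3*x^2 + 6*x + 1) dx. Term by term:
    ∫_0^4 x^6 dx = 16384/7;  ∫_0^4 -6*x^5 dx = -4096;  ∫_0^4 15*x^4 dx = 3072;
    ∫_0^4 -16*x^3 dx = -1024;  ∫_0^4 3*x^2 dx = 64;  ∫_0^4 6*x dx = 48;
    ∫_0^4 1 dx = 4.
  Sum: 16384/7 − 4096 + 3072 − 1024 + 64 + 48 + 4 = 2860/7.
  ∫_0^4 u'(x)^2 dx = ∫_0^4 (9*x^4 - 36*x^3 + 54*x^2 - 36*x + 9) dx. Term by term:
    ∫_0^4 9*x^4 dx = 9216/5;  ∫_0^4 -36*x^3 dx = -2304;  ∫_0^4 54*x^2 dx = 1152;
    ∫_0^4 -36*x dx = -288;  ∫_0^4 9 dx = 36.
  Sum: 9216/5 − 2304 + 1152 − 288 + 36 = 2196/5.
Adding: ||u||_{H^1}^2 = 2860/7 + 2196/5 = 29672/35.


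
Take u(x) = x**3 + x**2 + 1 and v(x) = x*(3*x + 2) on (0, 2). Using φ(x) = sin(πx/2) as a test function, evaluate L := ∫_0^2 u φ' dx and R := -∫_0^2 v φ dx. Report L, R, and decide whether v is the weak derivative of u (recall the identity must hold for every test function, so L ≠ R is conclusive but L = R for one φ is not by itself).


LHS = -32/π + 96/π^3, RHS = -32/π + 96/π^3. Yes, v = u' weakly.

u(x) = x**3 + x**2 + 1, classical derivative u'(x) = 3*x**2 + 2*x.
φ(x) = sin(πx/2), so φ'(x) = π*cos(π*x/2)/2.
Note φ(0) = φ(2) = 0, so the boundary term u·φ vanishes.
LHS = ∫_0^2 u(x) φ'(x) dx = ∫_0^2 (π*x^3*cos(π*x/2)/2 + π*x^2*cos(π*x/2)/2 + π*cos(π*x/2)/2) dx. Term by term:
  ∫_0^2 π*cos(π*x/2)/2 dx = 0;  ∫_0^2 π*x^2*cos(π*x/2)/2 dx = -8/π;  ∫_0^2 π*x^3*cos(π*x/2)/2 dx = -24/π + 96/π^3.
Sum: 0 − 8/π + -24/π + 96/π^3 = -32/π + 96/π^3.
So LHS = -32/π + 96/π^3.
∫_0^2 v(x) φ(x) dx = ∫_0^2 (3*x^2*sin(π*x/2) + 2*x*sin(π*x/2)) dx. Term by term:
  ∫_0^2 2*x*sin(π*x/2) dx = 8/π;  ∫_0^2 3*x^2*sin(π*x/2) dx = -96/π^3 + 24/π.
Sum: 8/π + -96/π^3 + 24/π = -96/π^3 + 32/π.
So RHS = -∫_0^2 v(x) φ(x) dx = -32/π + 96/π^3.
LHS = RHS, so the identity holds for this test φ.
Moreover u is smooth here and v(x) = u'(x) = 3*x**2 + 2*x pointwise, so the identity holds for every test function. Hence v is the weak derivative of u.


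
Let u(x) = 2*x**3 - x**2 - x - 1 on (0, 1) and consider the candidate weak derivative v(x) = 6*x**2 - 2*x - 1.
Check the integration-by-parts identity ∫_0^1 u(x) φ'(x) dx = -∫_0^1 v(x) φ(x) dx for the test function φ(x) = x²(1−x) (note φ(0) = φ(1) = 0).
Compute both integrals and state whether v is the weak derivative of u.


LHS = -1/60, RHS = -1/60. Yes, v = u' weakly.

u(x) = 2*x**3 - x**2 - x - 1, classical derivative u'(x) = 6*x**2 - 2*x - 1.
φ(x) = x²(1−x), so φ'(x) = x*(2 - 3*x).
Note φ(0) = φ(1) = 0, so the boundary term u·φ vanishes.
LHS = ∫_0^1 u(x) φ'(x) dx = ∫_0^1 (-6*x^5 + 7*x^4 + x^3 + x^2 - 2*x) dx. Term by term:
  ∫_0^1 -6*x^5 dx = -1;  ∫_0^1 7*x^4 dx = 7/5;  ∫_0^1 x^3 dx = 1/4;
  ∫_0^1 x^2 dx = 1/3;  ∫_0^1 -2*x dx = -1.
Sum: -1 + 7/5 + 1/4 + 1/3 − 1 = -1/60.
So LHS = -1/60.
∫_0^1 v(x) φ(x) dx = ∫_0^1 (-6*x^5 + 8*x^4 - x^3 - x^2) dx. Term by term:
  ∫_0^1 -6*x^5 dx = -1;  ∫_0^1 8*x^4 dx = 8/5;  ∫_0^1 -x^3 dx = -1/4;
  ∫_0^1 -x^2 dx = -1/3.
Sum: -1 + 8/5 − 1/4 − 1/3 = 1/60.
So RHS = -∫_0^1 v(x) φ(x) dx = -1/60.
LHS = RHS, so the identity holds for this test φ.
Moreover u is smooth here and v(x) = u'(x) = 6*x**2 - 2*x - 1 pointwise, so the identity holds for every test function. Hence v is the weak derivative of u.


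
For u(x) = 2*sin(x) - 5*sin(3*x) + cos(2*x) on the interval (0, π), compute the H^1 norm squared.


||u||_{H^1(0,π)}^2 = -220/3 + 263*π/2

u'(x) = -2*sin(2*x) + 2*cos(x) - 15*cos(3*x).
Expand u² and (u')² and integrate term by term on (0, π), using: for integers n ≥ 1, ∫_0^π sin²(nx) dx = ∫_0^π cos²(nx) dx = π/2; for n ≠ n', ∫_0^π sin(nx)sin(n'x) dx = ∫_0^π cos(nx)cos(n'x) dx = 0; and by product-to-sum, ∫_0^π sin(nx)cos(n'x) dx = ½∫_0^π [sin((n+n')x) + sin((n−n')x)] dx, which is 0 when n+n' is even and 2n/(n²−n'²) when n+n' is odd (it need not vanish on (0, π)).
  u² squared terms: (-5)²·∫sin(3x)² dx = 25·π/2 = 25*π/2;  (2)²·∫sin(x)² dx = 4·π/2 = 2*π;  (1)²·∫cos(2x)² dx = 1·π/2 = π/2.
  u² cross terms: 2·(-5)·(2)·∫sin(3x)·sin(x) dx = -20·(0) = 0;  2·(-5)·(1)·∫sin(3x)·cos(2x) dx = -10·(6/5) = -12;  2·(2)·(1)·∫sin(x)·cos(2x) dx = 4·(-2/3) = -8/3.
  So ∫_0^π u² dx = 25*π/2 + 2*π + π/2 + 0 − 12 − 8/3 = -44/3 + 15*π.
  (u')² squared terms: (-15)²·∫cos(3x)² dx = 225·π/2 = 225*π/2;  (-2)²·∫sin(2x)² dx = 4·π/2 = 2*π;  (2)²·∫cos(x)² dx = 4·π/2 = 2*π.
  (u')² cross terms: 2·(-15)·(-2)·∫cos(3x)·sin(2x) dx = 60·(-4/5) = -48;  2·(-15)·(2)·∫cos(3x)·cos(x) dx = -60·(0) = 0;  2·(-2)·(2)·∫sin(2x)·cos(x) dx = -8·(4/3) = -32/3.
  So ∫_0^π (u')² dx = 225*π/2 + 2*π + 2*π − 48 + 0 − 32/3 = -176/3 + 233*π/2.
||u||_{H^1}^2 = (-44/3 + 15*π) + (-176/3 + 233*π/2) = -220/3 + 263*π/2.


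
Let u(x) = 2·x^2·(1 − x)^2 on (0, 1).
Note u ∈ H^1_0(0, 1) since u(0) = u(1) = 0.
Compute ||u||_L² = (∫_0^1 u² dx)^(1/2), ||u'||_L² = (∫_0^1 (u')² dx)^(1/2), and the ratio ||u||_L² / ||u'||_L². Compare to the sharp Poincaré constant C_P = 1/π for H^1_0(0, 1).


||u||_L² / ||u'||_L² = sqrt(3)/6 < C_P = 1/π.

u(x) = 2·x^2·(1 − x)^2, so u'(x) = 4*x*(x - 1)*(2*x - 1).
u(x) = 2·x^2·(1 − x)^2 vanishes at x = 0 and x = 1, so u ∈ H^1_0(0, 1). Differentiate via the product rule and integrate the resulting polynomials term by term.
  ∫_0^1 u² dx = ∫_0^1 (4*x^8 - 16*x^7 + 24*x^6 - 16*x^5 + 4*x^4) dx. Term by term:
    ∫_0^1 4*x^8 dx = 4/9;  ∫_0^1 -16*x^7 dx = -2;  ∫_0^1 24*x^6 dx = 24/7;
    ∫_0^1 -16*x^5 dx = -8/3;  ∫_0^1 4*x^4 dx = 4/5.
  Sum: 4/9 − 2 + 24/7 − 8/3 + 4/5 = 2/315.
  ∫_0^1 (u')² dx = ∫_0^1 (64*x^6 - 192*x^5 + 208*x^4 - 96*x^3 + 16*x^2) dx. Term by term:
    ∫_0^1 64*x^6 dx = 64/7;  ∫_0^1 -192*x^5 dx = -32;  ∫_0^1 208*x^4 dx = 208/5;
    ∫_0^1 -96*x^3 dx = -24;  ∫_0^1 16*x^2 dx = 16/3.
  Sum: 64/7 − 32 + 208/5 − 24 + 16/3 = 8/105.
∫_0^1 u² dx = 2/315, so ||u||_L² = sqrt(70)/105.
∫_0^1 (u')² dx = 8/105, so ||u'||_L² = 2*sqrt(210)/105.
Ratio ||u||_L² / ||u'||_L² = sqrt(3)/6.
Sharp Poincaré constant on H^1_0(0, 1) is C_P = L/π = 1/π, achieved by sin(π·x).
A polynomial bump cannot attain the sharp Poincaré constant (only the first sine eigenfunction does), so the ratio is strictly less than C_P, consistent with ||u||_L² ≤ C_P ||u'||_L².


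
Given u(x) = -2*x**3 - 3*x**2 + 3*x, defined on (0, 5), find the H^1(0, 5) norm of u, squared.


||u||_{H^1}^2 = 1468955/14

The H^1 norm (squared) on an interval (0, L) is
  ||u||_{H^1}^2 = ∫_0^L u(x)^2 dx + ∫_0^L u'(x)^2 dx.
Compute u'(x) = -6*x**2 - 6*x + 3.
Then u(x)^2 = 4*x**6 + 12*x**5 - 3*x**4 - 18*x**3 + 9*x**2 and u'(x)^2 = 36*x**4 + 72*x**3 - 36*x + 9.
Integrate each monomial from 0 to 5 using ∫_0^5 c·x^n dx = c·5^(n+1)/(n+1):
  ∫_0^5 u(x)^2 dx = ∫_0^5 (4*x^6 + 12*x^5 - 3*x^4 - 18*x^3 + 9*x^2) dx. Term by term:
    ∫_0^5 4*x^6 dx = 312500/7;  ∫_0^5 12*x^5 dx = 31250;  ∫_0^5 -3*x^4 dx = -1875;
    ∫_0^5 -18*x^3 dx = -5625/2;  ∫_0^5 9*x^2 dx = 375.
  Sum: 312500/7 + 31250 − 1875 − 5625/2 + 375 = 1002125/14.
  ∫_0^5 u'(x)^2 dx = ∫_0^5 (36*x^4 + 72*x^3 - 36*x + 9) dx. Term by term:
    ∫_0^5 36*x^4 dx = 22500;  ∫_0^5 72*x^3 dx = 11250;  ∫_0^5 -36*x dx = -450;
    ∫_0^5 9 dx = 45.
  Sum: 22500 + 11250 − 450 + 45 = 33345.
Adding: ||u||_{H^1}^2 = 1002125/14 + 33345 = 1468955/14.


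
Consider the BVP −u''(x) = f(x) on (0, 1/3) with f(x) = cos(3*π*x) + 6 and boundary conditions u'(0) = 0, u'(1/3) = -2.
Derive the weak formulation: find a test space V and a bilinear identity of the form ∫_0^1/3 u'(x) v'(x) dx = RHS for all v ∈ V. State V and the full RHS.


V = H^1(0, 1/3) (v unrestricted at boundary; u is determined up to an additive constant); weak form: ∫_0^1/3 u'v' dx = ∫_0^1/3 (cos(3*π*x) + 6) v dx − 2·v(1/3) for all v ∈ V.

Multiply both sides by a test function v and integrate from 0 to 1/3:
  ∫_0^1/3 −u''(x) v(x) dx = ∫_0^1/3 f(x) v(x) dx.
Integrate the LHS by parts once:
  ∫_0^1/3 −u'' v dx = −[u'(x) v(x)]_0^1/3 + ∫_0^1/3 u'(x) v'(x) dx.
Thus ∫_0^1/3 u'(x) v'(x) dx = ∫_0^1/3 f(x) v(x) dx + [u'(x) v(x)]_0^1/3.
Choose V so that boundary terms are either known or forced to vanish.
u has inhomogeneous Neumann u'(0) = 0, u'(1/3) = -2. [u' v]_0^1/3 = (-2)·v(1/3) − (0)·v(0) = − 2·v(1/3). Take V = H^1(0, 1/3); boundary term becomes part of RHS.
Weak formulation: find u (satisfying any essential BC) such that ∫_0^1/3 u'(x) v'(x) dx = ∫_0^1/3 f v dx − 2·v(1/3) for all v ∈ V (Neumann data are natural BCs: they enter the RHS as boundary terms).
Substituting f(x) = cos(3*π*x) + 6, the right-hand side is ∫_0^1/3 (cos(3*π*x) + 6) v dx − 2·v(1/3).
Compatibility check (pure Neumann): taking v ≡ 1 ∈ V gives 0 = ∫_0^1/3 f dx + (-2) − (0), i.e. ∫_0^1/3 f dx must equal u'(0) − u'(1/3) = 2. Indeed ∫_0^1/3 (cos(3*π*x) + 6) dx = 2, so the data are compatible. The solution is then unique only up to an additive constant (fix it e.g. by requiring ∫_0^1/3 u dx = 0).


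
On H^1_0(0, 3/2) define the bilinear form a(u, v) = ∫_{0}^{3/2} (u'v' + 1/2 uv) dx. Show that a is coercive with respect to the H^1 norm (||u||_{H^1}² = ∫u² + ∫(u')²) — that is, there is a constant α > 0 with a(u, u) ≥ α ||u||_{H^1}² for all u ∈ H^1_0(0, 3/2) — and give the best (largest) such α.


α = (9 + 8*π^2)/(2*(9 + 4*π^2))

Coercivity of a(·,·) on H^1_0(0, 3/2) means a(u, u) ≥ α ||u||_{H^1}² for every u ∈ H^1_0.
The interval has length L = 3/2, and Poincaré/coercivity depend only on L. Here a(u, u) = ∫(u')² + (1/2)·∫u².
Here 0 < c = 1/2 < 1. The condition a(u,u) ≥ α||u||_{H^1}² reads (1−α)∫(u')² ≥ (α−c)∫u². Any admissible α is ≤ 1 (rapidly oscillating u have ∫u²/∫(u')² → 0), and α = 1 would force 0 ≥ (1−c)∫u², impossible since c < 1; so 1−α > 0. By the sharp Poincaré inequality on H^1_0 of an interval of length L, ∫(u')² ≥ (π/L)²∫u² with equality for the first sine mode sin(π(x−x₀)/L) (x₀ the left endpoint), so the inequality holds for all u iff (1−α)(π/L)² ≥ α − c, i.e. α ≤ ((π/L)² + c)/((π/L)² + 1) = (1 + c(L/π)²)/(1 + (L/π)²). With (π/L)² = 4*π^2/9 and c = 1/2, the largest admissible constant is α = ((π/L)² + c)/((π/L)² + 1).
Simplifying, α = (9 + 8*π^2)/(2*(9 + 4*π^2)).


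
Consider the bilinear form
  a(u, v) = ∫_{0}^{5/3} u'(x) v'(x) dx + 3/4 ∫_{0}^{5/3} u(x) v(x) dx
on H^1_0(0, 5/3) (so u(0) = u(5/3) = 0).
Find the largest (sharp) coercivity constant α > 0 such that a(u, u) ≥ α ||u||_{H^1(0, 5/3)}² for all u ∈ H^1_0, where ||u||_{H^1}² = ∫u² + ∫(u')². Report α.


α = 3*(25 + 12*π^2)/(4*(25 + 9*π^2))

Coercivity of a(·,·) on H^1_0(0, 5/3) means a(u, u) ≥ α ||u||_{H^1}² for every u ∈ H^1_0.
The interval has length L = 5/3, and Poincaré/coercivity depend only on L. Here a(u, u) = ∫(u')² + (3/4)·∫u².
Here 0 < c = 3/4 < 1. The condition a(u,u) ≥ α||u||_{H^1}² reads (1−α)∫(u')² ≥ (α−c)∫u². Any admissible α is ≤ 1 (rapidly oscillating u have ∫u²/∫(u')² → 0), and α = 1 would force 0 ≥ (1−c)∫u², impossible since c < 1; so 1−α > 0. By the sharp Poincaré inequality on H^1_0 of an interval of length L, ∫(u')² ≥ (π/L)²∫u² with equality for the first sine mode sin(π(x−x₀)/L) (x₀ the left endpoint), so the inequality holds for all u iff (1−α)(π/L)² ≥ α − c, i.e. α ≤ ((π/L)² + c)/((π/L)² + 1) = (1 + c(L/π)²)/(1 + (L/π)²). With (π/L)² = 9*π^2/25 and c = 3/4, the largest admissible constant is α = ((π/L)² + c)/((π/L)² + 1).
Simplifying, α = 3*(25 + 12*π^2)/(4*(25 + 9*π^2)).


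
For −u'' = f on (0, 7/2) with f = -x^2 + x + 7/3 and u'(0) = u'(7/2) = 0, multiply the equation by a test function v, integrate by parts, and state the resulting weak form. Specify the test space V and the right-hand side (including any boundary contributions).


V = H^1(0, 7/2) (no boundary constraint on v; u is determined up to an additive constant); weak form: ∫_0^7/2 u'v' dx = ∫_0^7/2 (-x^2 + x + 7/3) v dx for all v ∈ V.

Multiply both sides by a test function v and integrate from 0 to 7/2:
  ∫_0^7/2 −u''(x) v(x) dx = ∫_0^7/2 f(x) v(x) dx.
Integrate the LHS by parts once:
  ∫_0^7/2 −u'' v dx = −[u'(x) v(x)]_0^7/2 + ∫_0^7/2 u'(x) v'(x) dx.
Thus ∫_0^7/2 u'(x) v'(x) dx = ∫_0^7/2 f(x) v(x) dx + [u'(x) v(x)]_0^7/2.
Choose V so that boundary terms are either known or forced to vanish.
u has homogeneous Neumann: u'(0) = u'(7/2) = 0. So [u' v]_0^7/2 = 0·v(7/2) − 0·v(0) = 0 for any v; take V = H^1(0, 7/2).
Weak formulation: find u (satisfying any essential BC) such that ∫_0^7/2 u'(x) v'(x) dx = ∫_0^7/2 f v dx for all v ∈ V (homogeneous Neumann, so boundary terms vanish).
Substituting f(x) = -x^2 + x + 7/3, the right-hand side is ∫_0^7/2 (-x^2 + x + 7/3) v dx.
Compatibility check (pure Neumann): taking v ≡ 1 ∈ V gives 0 = ∫_0^7/2 f dx + (0) − (0), i.e. ∫_0^7/2 f dx must equal u'(0) − u'(7/2) = 0. Indeed ∫_0^7/2 (-x^2 + x + 7/3) dx = 0, so the data are compatible. The solution is then unique only up to an additive constant (fix it e.g. by requiring ∫_0^7/2 u dx = 0).


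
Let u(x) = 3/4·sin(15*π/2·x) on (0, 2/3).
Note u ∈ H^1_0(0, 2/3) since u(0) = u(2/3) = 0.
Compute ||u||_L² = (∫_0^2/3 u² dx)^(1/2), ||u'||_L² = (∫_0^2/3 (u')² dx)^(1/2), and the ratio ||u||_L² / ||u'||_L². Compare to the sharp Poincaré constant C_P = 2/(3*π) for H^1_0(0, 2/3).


||u||_L² / ||u'||_L² = 2/(15*π) < C_P = 2/(3*π).

u(x) = 3/4·sin(15*π/2·x), so u'(x) = 45*π*cos(15*π*x/2)/8.
Writing u(x) = A·sin(kπx/L) with A = 3/4 and k = 5, use ∫_0^L sin²(kπx/L) dx = L/2 and ∫_0^L cos²(kπx/L) dx = L/2.
u² = 9/16·sin²(15*π/2·x) and (u')² = 2025*π^2/64·cos²(15*π/2·x), and each of sin², cos² integrates to L/2 = 1/3 over (0, 2/3).
∫_0^2/3 u² dx = 3/16, so ||u||_L² = sqrt(3)/4.
∫_0^2/3 (u')² dx = 675*π^2/64, so ||u'||_L² = 15*sqrt(3)*π/8.
Ratio ||u||_L² / ||u'||_L² = 2/(15*π).
Sharp Poincaré constant on H^1_0(0, 2/3) is C_P = L/π = 2/(3*π), achieved by sin(3*π/2·x).
This is the k = 5 harmonic; the ratio L/(kπ) is strictly less than C_P = L/π, consistent with the sharp inequality ||u||_L² ≤ C_P ||u'||_L².


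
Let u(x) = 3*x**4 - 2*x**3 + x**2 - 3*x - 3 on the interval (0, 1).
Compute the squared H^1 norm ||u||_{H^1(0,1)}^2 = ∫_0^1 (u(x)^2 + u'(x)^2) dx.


||u||_{H^1}^2 = 337/15

The H^1 norm (squared) on an interval (0, L) is
  ||u||_{H^1}^2 = ∫_0^L u(x)^2 dx + ∫_0^L u'(x)^2 dx.
Compute u'(x) = 12*x**3 - 6*x**2 + 2*x - 3.
Then u(x)^2 = 9*x**8 - 12*x**7 + 10*x**6 - 22*x**5 - 5*x**4 + 6*x**3 + 3*x**2 + 18*x + 9 and u'(x)^2 = 144*x**6 - 144*x**5 + 84*x**4 - 96*x**3 + 40*x**2 - 12*x + 9.
Integrate each monomial from 0 to 1 using ∫_0^1 c·x^n dx = c·1^(n+1)/(n+1):
  ∫_0^1 u(x)^2 dx = ∫_0^1 (9*x^8 - 12*x^7 + 10*x^6 - 22*x^5 - 5*x^4 + 6*x^3 + 3*x^2 + 18*x + 9) dx. Term by term:
    ∫_0^1 9*x^8 dx = 1;  ∫_0^1 -12*x^7 dx = -3/2;  ∫_0^1 10*x^6 dx = 10/7;
    ∫_0^1 -22*x^5 dx = -11/3;  ∫_0^1 -5*x^4 dx = -1;  ∫_0^1 6*x^3 dx = 3/2;
    ∫_0^1 3*x^2 dx = 1;  ∫_0^1 18*x dx = 9;  ∫_0^1 9 dx = 9.
  Sum: 1 − 3/2 + 10/7 − 11/3 − 1 + 3/2 + 1 + 9 + 9 = 352/21.
  ∫_0^1 u'(x)^2 dx = ∫_0^1 (144*x^6 - 144*x^5 + 84*x^4 - 96*x^3 + 40*x^2 - 12*x + 9) dx. Term by term:
    ∫_0^1 144*x^6 dx = 144/7;  ∫_0^1 -144*x^5 dx = -24;  ∫_0^1 84*x^4 dx = 84/5;
    ∫_0^1 -96*x^3 dx = -24;  ∫_0^1 40*x^2 dx = 40/3;  ∫_0^1 -12*x dx = -6;
    ∫_0^1 9 dx = 9.
  Sum: 144/7 − 24 + 84/5 − 24 + 40/3 − 6 + 9 = 599/105.
Adding: ||u||_{H^1}^2 = 352/21 + 599/105 = 337/15.


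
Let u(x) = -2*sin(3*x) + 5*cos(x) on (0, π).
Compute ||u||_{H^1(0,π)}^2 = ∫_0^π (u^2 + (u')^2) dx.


||u||_{H^1(0,π)}^2 = 45*π

u'(x) = -5*sin(x) - 6*cos(3*x).
Expand u² and (u')² and integrate term by term on (0, π), using: for integers n ≥ 1, ∫_0^π sin²(nx) dx = ∫_0^π cos²(nx) dx = π/2; for n ≠ n', ∫_0^π sin(nx)sin(n'x) dx = ∫_0^π cos(nx)cos(n'x) dx = 0; and by product-to-sum, ∫_0^π sin(nx)cos(n'x) dx = ½∫_0^π [sin((n+n')x) + sin((n−n')x)] dx, which is 0 when n+n' is even and 2n/(n²−n'²) when n+n' is odd (it need not vanish on (0, π)).
  u² squared terms: (-2)²·∫sin(3x)² dx = 4·π/2 = 2*π;  (5)²·∫cos(x)² dx = 25·π/2 = 25*π/2.
  u² cross terms: 2·(-2)·(5)·∫sin(3x)·cos(x) dx = -20·(0) = 0.
  So ∫_0^π u² dx = 2*π + 25*π/2 + 0 = 29*π/2.
  (u')² squared terms: (-6)²·∫cos(3x)² dx = 36·π/2 = 18*π;  (-5)²·∫sin(x)² dx = 25·π/2 = 25*π/2.
  (u')² cross terms: 2·(-6)·(-5)·∫cos(3x)·sin(x) dx = 60·(0) = 0.
  So ∫_0^π (u')² dx = 18*π + 25*π/2 + 0 = 61*π/2.
||u||_{H^1}^2 = (29*π/2) + (61*π/2) = 45*π.


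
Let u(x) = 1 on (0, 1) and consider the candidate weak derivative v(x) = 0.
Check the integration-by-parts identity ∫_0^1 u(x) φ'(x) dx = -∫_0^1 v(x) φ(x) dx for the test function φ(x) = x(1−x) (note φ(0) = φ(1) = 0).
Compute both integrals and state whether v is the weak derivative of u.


LHS = 0, RHS = 0. Yes, v = u' weakly.

u(x) = 1, classical derivative u'(x) = 0.
φ(x) = x(1−x), so φ'(x) = 1 - 2*x.
Note φ(0) = φ(1) = 0, so the boundary term u·φ vanishes.
LHS = ∫_0^1 u(x) φ'(x) dx = ∫_0^1 (1 - 2*x) dx. Term by term:
  ∫_0^1 -2*x dx = -1;  ∫_0^1 1 dx = 1.
Sum: -1 + 1 = 0.
So LHS = 0.
∫_0^1 v(x) φ(x) dx = ∫_0^1 (0) dx. Term by term:
  ∫_0^1 0 dx = 0.
So RHS = -∫_0^1 v(x) φ(x) dx = 0.
LHS = RHS, so the identity holds for this test φ.
Moreover u is smooth here and v(x) = u'(x) = 0 pointwise, so the identity holds for every test function. Hence v is the weak derivative of u.


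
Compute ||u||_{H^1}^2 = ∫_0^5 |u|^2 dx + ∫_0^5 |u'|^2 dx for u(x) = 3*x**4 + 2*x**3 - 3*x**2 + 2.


||u||_{H^1}^2 = 59784905/14

The H^1 norm (squared) on an interval (0, L) is
  ||u||_{H^1}^2 = ∫_0^L u(x)^2 dx + ∫_0^L u'(x)^2 dx.
Compute u'(x) = 12*x**3 + 6*x**2 - 6*x.
Then u(x)^2 = 9*x**8 + 12*x**7 - 14*x**6 - 12*x**5 + 21*x**4 + 8*x**3 - 12*x**2 + 4 and u'(x)^2 = 144*x**6 + 144*x**5 - 108*x**4 - 72*x**3 + 36*x**2.
Integrate each monomial from 0 to 5 using ∫_0^5 c·x^n dx = c·5^(n+1)/(n+1):
  ∫_0^5 u(x)^2 dx = ∫_0^5 (9*x^8 + 12*x^7 - 14*x^6 - 12*x^5 + 21*x^4 + 8*x^3 - 12*x^2 + 4) dx. Term by term:
    ∫_0^5 9*x^8 dx = 1953125;  ∫_0^5 12*x^7 dx = 1171875/2;  ∫_0^5 -14*x^6 dx = -156250;
    ∫_0^5 -12*x^5 dx = -31250;  ∫_0^5 21*x^4 dx = 13125;  ∫_0^5 8*x^3 dx = 1250;
    ∫_0^5 -12*x^2 dx = -500;  ∫_0^5 4 dx = 20.
  Sum: 1953125 + 1171875/2 − 156250 − 31250 + 13125 + 1250 − 500 + 20 = 4730915/2.
  ∫_0^5 u'(x)^2 dx = ∫_0^5 (144*x^6 + 144*x^5 - 108*x^4 - 72*x^3 + 36*x^2) dx. Term by term:
    ∫_0^5 144*x^6 dx = 11250000/7;  ∫_0^5 144*x^5 dx = 375000;  ∫_0^5 -108*x^4 dx = -67500;
    ∫_0^5 -72*x^3 dx = -11250;  ∫_0^5 36*x^2 dx = 1500.
  Sum: 11250000/7 + 375000 − 67500 − 11250 + 1500 = 13334250/7.
Adding: ||u||_{H^1}^2 = 4730915/2 + 13334250/7 = 59784905/14.


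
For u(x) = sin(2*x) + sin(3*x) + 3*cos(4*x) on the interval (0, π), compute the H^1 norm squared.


||u||_{H^1(0,π)}^2 = -612/7 + 84*π

u'(x) = -12*sin(4*x) + 2*cos(2*x) + 3*cos(3*x).
Expand u² and (u')² and integrate term by term on (0, π), using: for integers n ≥ 1, ∫_0^π sin²(nx) dx = ∫_0^π cos²(nx) dx = π/2; for n ≠ n', ∫_0^π sin(nx)sin(n'x) dx = ∫_0^π cos(nx)cos(n'x) dx = 0; and by product-to-sum, ∫_0^π sin(nx)cos(n'x) dx = ½∫_0^π [sin((n+n')x) + sin((n−n')x)] dx, which is 0 when n+n' is even and 2n/(n²−n'²) when n+n' is odd (it need not vanish on (0, π)).
  u² squared terms: (3)²·∫cos(4x)² dx = 9·π/2 = 9*π/2;  (1)²·∫sin(2x)² dx = 1·π/2 = π/2;  (1)²·∫sin(3x)² dx = 1·π/2 = π/2.
  u² cross terms: 2·(3)·(1)·∫cos(4x)·sin(2x) dx = 6·(0) = 0;  2·(3)·(1)·∫cos(4x)·sin(3x) dx = 6·(-6/7) = -36/7;  2·(1)·(1)·∫sin(2x)·sin(3x) dx = 2·(0) = 0.
  So ∫_0^π u² dx = 9*π/2 + π/2 + π/2 + 0 − 36/7 + 0 = -36/7 + 11*π/2.
  (u')² squared terms: (-12)²·∫sin(4x)² dx = 144·π/2 = 72*π;  (2)²·∫cos(2x)² dx = 4·π/2 = 2*π;  (3)²·∫cos(3x)² dx = 9·π/2 = 9*π/2.
  (u')² cross terms: 2·(-12)·(2)·∫sin(4x)·cos(2x) dx = -48·(0) = 0;  2·(-12)·(3)·∫sin(4x)·cos(3x) dx = -72·(8/7) = -576/7;  2·(2)·(3)·∫cos(2x)·cos(3x) dx = 12·(0) = 0.
  So ∫_0^π (u')² dx = 72*π + 2*π + 9*π/2 + 0 − 576/7 + 0 = -576/7 + 157*π/2.
||u||_{H^1}^2 = (-36/7 + 11*π/2) + (-576/7 + 157*π/2) = -612/7 + 84*π.


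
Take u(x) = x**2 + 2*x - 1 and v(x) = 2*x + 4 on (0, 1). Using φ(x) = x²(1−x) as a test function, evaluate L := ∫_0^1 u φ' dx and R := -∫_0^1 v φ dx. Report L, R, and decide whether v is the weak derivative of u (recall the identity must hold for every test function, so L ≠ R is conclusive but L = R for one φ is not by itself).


LHS = -4/15, RHS = -13/30. No, v is not the weak derivative of u.

u(x) = x**2 + 2*x - 1, classical derivative u'(x) = 2*x + 2.
φ(x) = x²(1−x), so φ'(x) = x*(2 - 3*x).
Note φ(0) = φ(1) = 0, so the boundary term u·φ vanishes.
LHS = ∫_0^1 u(x) φ'(x) dx = ∫_0^1 (-3*x^4 - 4*x^3 + 7*x^2 - 2*x) dx. Term by term:
  ∫_0^1 -3*x^4 dx = -3/5;  ∫_0^1 -4*x^3 dx = -1;  ∫_0^1 7*x^2 dx = 7/3;
  ∫_0^1 -2*x dx = -1.
Sum: -3/5 − 1 + 7/3 − 1 = -4/15.
So LHS = -4/15.
∫_0^1 v(x) φ(x) dx = ∫_0^1 (-2*x^4 - 2*x^3 + 4*x^2) dx. Term by term:
  ∫_0^1 -2*x^4 dx = -2/5;  ∫_0^1 -2*x^3 dx = -1/2;  ∫_0^1 4*x^2 dx = 4/3.
Sum: -2/5 − 1/2 + 4/3 = 13/30.
So RHS = -∫_0^1 v(x) φ(x) dx = -13/30.
LHS − RHS = 1/6 ≠ 0, so the identity fails.
(For a valid weak derivative the identity must hold for EVERY test function, in particular this one. The failure shows v is NOT the weak derivative of u.)
Correct weak derivative would be u'(x) = 2*x + 2.


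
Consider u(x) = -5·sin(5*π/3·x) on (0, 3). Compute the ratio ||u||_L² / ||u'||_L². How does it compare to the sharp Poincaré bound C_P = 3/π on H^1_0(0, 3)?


||u||_L² / ||u'||_L² = 3/(5*π) < C_P = 3/π.

u(x) = -5·sin(5*π/3·x), so u'(x) = -25*π*cos(5*π*x/3)/3.
Writing u(x) = A·sin(kπx/L) with A = -5 and k = 5, use ∫_0^L sin²(kπx/L) dx = L/2 and ∫_0^L cos²(kπx/L) dx = L/2.
u² = 25·sin²(5*π/3·x) and (u')² = 625*π^2/9·cos²(5*π/3·x), and each of sin², cos² integrates to L/2 = 3/2 over (0, 3).
∫_0^3 u² dx = 75/2, so ||u||_L² = 5*sqrt(6)/2.
∫_0^3 (u')² dx = 625*π^2/6, so ||u'||_L² = 25*sqrt(6)*π/6.
Ratio ||u||_L² / ||u'||_L² = 3/(5*π).
Sharp Poincaré constant on H^1_0(0, 3) is C_P = L/π = 3/π, achieved by sin(π/3·x).
This is the k = 5 harmonic; the ratio L/(kπ) is strictly less than C_P = L/π, consistent with the sharp inequality ||u||_L² ≤ C_P ||u'||_L².


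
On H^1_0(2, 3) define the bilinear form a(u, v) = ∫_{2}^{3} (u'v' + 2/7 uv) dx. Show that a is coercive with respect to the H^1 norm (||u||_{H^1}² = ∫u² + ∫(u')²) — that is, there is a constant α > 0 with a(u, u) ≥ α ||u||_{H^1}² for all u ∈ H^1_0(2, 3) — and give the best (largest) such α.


α = (2/7 + π^2)/(1 + π^2)

Coercivity of a(·,·) on H^1_0(2, 3) means a(u, u) ≥ α ||u||_{H^1}² for every u ∈ H^1_0.
The interval has length L = 1, and Poincaré/coercivity depend only on L. Here a(u, u) = ∫(u')² + (2/7)·∫u².
Here 0 < c = 2/7 < 1. The condition a(u,u) ≥ α||u||_{H^1}² reads (1−α)∫(u')² ≥ (α−c)∫u². Any admissible α is ≤ 1 (rapidly oscillating u have ∫u²/∫(u')² → 0), and α = 1 would force 0 ≥ (1−c)∫u², impossible since c < 1; so 1−α > 0. By the sharp Poincaré inequality on H^1_0 of an interval of length L, ∫(u')² ≥ (π/L)²∫u² with equality for the first sine mode sin(π(x−x₀)/L) (x₀ the left endpoint), so the inequality holds for all u iff (1−α)(π/L)² ≥ α − c, i.e. α ≤ ((π/L)² + c)/((π/L)² + 1) = (1 + c(L/π)²)/(1 + (L/π)²). With (π/L)² = π^2 and c = 2/7, the largest admissible constant is α = ((π/L)² + c)/((π/L)² + 1).
Simplifying, α = (2/7 + π^2)/(1 + π^2).


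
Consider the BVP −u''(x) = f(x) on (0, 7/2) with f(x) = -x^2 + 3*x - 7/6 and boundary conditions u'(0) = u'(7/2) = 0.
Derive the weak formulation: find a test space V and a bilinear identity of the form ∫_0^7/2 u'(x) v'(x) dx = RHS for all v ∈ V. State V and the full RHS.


V = H^1(0, 7/2) (no boundary constraint on v; u is determined up to an additive constant); weak form: ∫_0^7/2 u'v' dx = ∫_0^7/2 (-x^2 + 3*x - 7/6) v dx for all v ∈ V.

Multiply both sides by a test function v and integrate from 0 to 7/2:
  ∫_0^7/2 −u''(x) v(x) dx = ∫_0^7/2 f(x) v(x) dx.
Integrate the LHS by parts once:
  ∫_0^7/2 −u'' v dx = −[u'(x) v(x)]_0^7/2 + ∫_0^7/2 u'(x) v'(x) dx.
Thus ∫_0^7/2 u'(x) v'(x) dx = ∫_0^7/2 f(x) v(x) dx + [u'(x) v(x)]_0^7/2.
Choose V so that boundary terms are either known or forced to vanish.
u has homogeneous Neumann: u'(0) = u'(7/2) = 0. So [u' v]_0^7/2 = 0·v(7/2) − 0·v(0) = 0 for any v; take V = H^1(0, 7/2).
Weak formulation: find u (satisfying any essential BC) such that ∫_0^7/2 u'(x) v'(x) dx = ∫_0^7/2 f v dx for all v ∈ V (homogeneous Neumann, so boundary terms vanish).
Substituting f(x) = -x^2 + 3*x - 7/6, the right-hand side is ∫_0^7/2 (-x^2 + 3*x - 7/6) v dx.
Compatibility check (pure Neumann): taking v ≡ 1 ∈ V gives 0 = ∫_0^7/2 f dx + (0) − (0), i.e. ∫_0^7/2 f dx must equal u'(0) − u'(7/2) = 0. Indeed ∫_0^7/2 (-x^2 + 3*x - 7/6) dx = 0, so the data are compatible. The solution is then unique only up to an additive constant (fix it e.g. by requiring ∫_0^7/2 u dx = 0).


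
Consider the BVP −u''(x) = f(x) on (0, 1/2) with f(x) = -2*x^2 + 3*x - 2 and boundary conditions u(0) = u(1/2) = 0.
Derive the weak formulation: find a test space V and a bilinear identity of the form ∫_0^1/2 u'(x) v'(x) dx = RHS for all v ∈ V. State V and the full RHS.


V = H^1_0(0, 1/2) (so v(0) = v(1/2) = 0); weak form: ∫_0^1/2 u'v' dx = ∫_0^1/2 (-2*x^2 + 3*x - 2) v dx for all v ∈ V.

Multiply both sides by a test function v and integrate from 0 to 1/2:
  ∫_0^1/2 −u''(x) v(x) dx = ∫_0^1/2 f(x) v(x) dx.
Integrate the LHS by parts once:
  ∫_0^1/2 −u'' v dx = −[u'(x) v(x)]_0^1/2 + ∫_0^1/2 u'(x) v'(x) dx.
Thus ∫_0^1/2 u'(x) v'(x) dx = ∫_0^1/2 f(x) v(x) dx + [u'(x) v(x)]_0^1/2.
Choose V so that boundary terms are either known or forced to vanish.
u is Dirichlet: u(0) = u(1/2) = 0. Let V = H^1_0(0, 1/2); then v(0) = v(1/2) = 0, and [u' v]_0^1/2 = 0.
Weak formulation: find u (satisfying any essential BC) such that ∫_0^1/2 u'(x) v'(x) dx = ∫_0^1/2 f v dx for all v ∈ V.
Substituting f(x) = -2*x^2 + 3*x - 2, the right-hand side is ∫_0^1/2 (-2*x^2 + 3*x - 2) v dx.
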